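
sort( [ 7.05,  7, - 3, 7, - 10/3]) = [ - 10/3, - 3 , 7, 7, 7.05]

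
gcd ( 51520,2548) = 28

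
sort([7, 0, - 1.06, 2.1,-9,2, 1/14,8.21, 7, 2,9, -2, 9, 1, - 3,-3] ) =[-9, - 3, - 3,-2, - 1.06, 0, 1/14,  1,2,2 , 2.1,7 , 7, 8.21,9,9]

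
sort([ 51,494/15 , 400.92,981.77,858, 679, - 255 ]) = [ - 255, 494/15, 51, 400.92, 679, 858 , 981.77]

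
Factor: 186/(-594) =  - 3^ ( - 2) * 11^( - 1) *31^1 = -31/99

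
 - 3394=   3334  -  6728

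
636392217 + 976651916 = 1613044133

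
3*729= 2187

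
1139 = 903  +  236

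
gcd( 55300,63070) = 70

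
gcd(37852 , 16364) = 4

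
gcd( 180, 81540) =180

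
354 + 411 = 765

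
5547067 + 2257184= 7804251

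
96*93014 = 8929344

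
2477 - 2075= 402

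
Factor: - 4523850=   -2^1 * 3^4 * 5^2*1117^1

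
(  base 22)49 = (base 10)97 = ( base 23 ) 45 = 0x61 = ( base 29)3A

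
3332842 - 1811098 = 1521744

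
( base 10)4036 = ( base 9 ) 5474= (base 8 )7704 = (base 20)a1g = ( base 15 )12e1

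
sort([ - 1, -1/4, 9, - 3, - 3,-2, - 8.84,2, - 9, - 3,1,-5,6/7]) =[ - 9, -8.84,-5 , - 3,  -  3, -3, - 2, - 1, - 1/4, 6/7, 1,2,9 ]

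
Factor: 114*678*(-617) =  - 2^2 * 3^2*19^1*113^1 * 617^1 = - 47689164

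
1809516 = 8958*202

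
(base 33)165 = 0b10100001100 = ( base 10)1292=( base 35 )11w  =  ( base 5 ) 20132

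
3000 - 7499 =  - 4499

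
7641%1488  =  201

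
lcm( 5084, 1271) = 5084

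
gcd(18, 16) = 2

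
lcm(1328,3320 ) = 6640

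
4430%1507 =1416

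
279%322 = 279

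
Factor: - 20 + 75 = 55= 5^1 * 11^1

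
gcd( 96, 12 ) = 12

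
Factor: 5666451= 3^1*7^1*239^1*1129^1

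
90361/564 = 160 + 121/564= 160.21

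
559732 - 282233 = 277499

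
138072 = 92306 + 45766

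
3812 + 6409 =10221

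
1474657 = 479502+995155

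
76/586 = 38/293 = 0.13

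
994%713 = 281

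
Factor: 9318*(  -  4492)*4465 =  - 186889076040= -2^3*3^1* 5^1*19^1*47^1*1123^1 * 1553^1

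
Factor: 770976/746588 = 2^3*3^2*2677^1* 186647^( - 1)=192744/186647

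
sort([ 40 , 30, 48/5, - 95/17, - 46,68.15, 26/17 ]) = [ -46, - 95/17,26/17, 48/5,30  ,  40, 68.15]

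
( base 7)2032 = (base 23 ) 17J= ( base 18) 237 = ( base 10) 709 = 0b1011000101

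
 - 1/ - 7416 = 1/7416 = 0.00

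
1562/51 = 1562/51 = 30.63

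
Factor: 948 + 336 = 2^2*3^1*107^1= 1284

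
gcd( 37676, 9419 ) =9419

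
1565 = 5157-3592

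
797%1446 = 797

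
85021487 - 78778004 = 6243483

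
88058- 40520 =47538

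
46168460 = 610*75686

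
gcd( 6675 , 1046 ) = 1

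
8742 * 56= 489552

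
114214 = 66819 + 47395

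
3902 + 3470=7372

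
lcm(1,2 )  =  2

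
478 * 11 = 5258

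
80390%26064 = 2198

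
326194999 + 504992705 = 831187704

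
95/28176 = 95/28176 = 0.00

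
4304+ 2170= 6474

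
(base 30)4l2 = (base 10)4232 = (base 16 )1088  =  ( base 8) 10210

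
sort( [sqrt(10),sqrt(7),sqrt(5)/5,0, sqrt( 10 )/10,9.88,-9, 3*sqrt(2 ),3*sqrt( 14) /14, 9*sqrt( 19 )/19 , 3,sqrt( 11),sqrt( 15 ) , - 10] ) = [ - 10, - 9, 0,sqrt(10)/10,sqrt( 5 )/5, 3*sqrt( 14 )/14,9*sqrt( 19) /19 , sqrt( 7 ),3, sqrt(10 ),sqrt(11),sqrt(15 ), 3*sqrt( 2 ),9.88] 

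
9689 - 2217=7472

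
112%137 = 112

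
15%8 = 7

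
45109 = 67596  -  22487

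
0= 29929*0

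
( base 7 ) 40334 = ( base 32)9HG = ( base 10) 9776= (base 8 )23060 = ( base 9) 14362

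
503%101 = 99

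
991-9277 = -8286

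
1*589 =589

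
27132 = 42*646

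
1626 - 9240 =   -  7614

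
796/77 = 10+ 26/77 =10.34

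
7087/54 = 131+13/54 = 131.24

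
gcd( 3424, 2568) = 856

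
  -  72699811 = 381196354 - 453896165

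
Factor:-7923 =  - 3^1*19^1*139^1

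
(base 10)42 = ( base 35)17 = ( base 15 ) 2c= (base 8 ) 52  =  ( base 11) 39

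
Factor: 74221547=74221547^1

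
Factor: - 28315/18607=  -35/23= - 5^1*7^1 * 23^( - 1)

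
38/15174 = 19/7587 = 0.00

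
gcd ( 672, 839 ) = 1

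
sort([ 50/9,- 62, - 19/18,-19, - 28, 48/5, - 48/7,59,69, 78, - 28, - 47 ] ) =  [-62, -47,  -  28, - 28,-19, - 48/7,  -  19/18,50/9,48/5,59,69,78]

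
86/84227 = 86/84227 = 0.00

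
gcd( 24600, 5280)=120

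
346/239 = 346/239  =  1.45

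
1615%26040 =1615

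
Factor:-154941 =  - 3^1*51647^1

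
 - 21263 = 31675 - 52938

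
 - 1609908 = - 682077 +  -927831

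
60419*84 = 5075196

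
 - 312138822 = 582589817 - 894728639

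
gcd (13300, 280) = 140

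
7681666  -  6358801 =1322865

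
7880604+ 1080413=8961017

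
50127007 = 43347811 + 6779196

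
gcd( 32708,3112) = 4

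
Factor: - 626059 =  - 7^1*17^1*5261^1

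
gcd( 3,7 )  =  1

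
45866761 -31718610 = 14148151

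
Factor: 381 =3^1*127^1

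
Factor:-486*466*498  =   - 2^3*3^6*83^1*233^1 = - 112785048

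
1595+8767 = 10362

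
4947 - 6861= -1914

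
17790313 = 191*93143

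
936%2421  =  936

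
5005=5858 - 853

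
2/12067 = 2/12067 = 0.00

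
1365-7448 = -6083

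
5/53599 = 5/53599 =0.00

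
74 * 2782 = 205868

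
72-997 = -925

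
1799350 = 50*35987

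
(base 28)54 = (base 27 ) 59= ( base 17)88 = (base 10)144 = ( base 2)10010000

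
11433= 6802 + 4631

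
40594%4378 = 1192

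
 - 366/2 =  -183 = - 183.00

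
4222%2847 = 1375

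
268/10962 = 134/5481 = 0.02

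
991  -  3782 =  -  2791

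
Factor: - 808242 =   -  2^1*3^1*134707^1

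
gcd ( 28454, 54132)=694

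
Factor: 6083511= 3^1*7^1*43^1*6737^1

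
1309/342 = 3 + 283/342= 3.83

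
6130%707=474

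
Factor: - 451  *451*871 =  - 11^2 * 13^1*41^2 * 67^1 = -177162271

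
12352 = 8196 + 4156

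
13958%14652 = 13958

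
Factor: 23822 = 2^1*43^1*277^1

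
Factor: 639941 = 639941^1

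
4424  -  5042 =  - 618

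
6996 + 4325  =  11321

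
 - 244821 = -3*81607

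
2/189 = 2/189 = 0.01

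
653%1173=653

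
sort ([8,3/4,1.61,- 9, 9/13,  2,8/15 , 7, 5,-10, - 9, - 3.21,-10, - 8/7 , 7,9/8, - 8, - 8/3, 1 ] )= [ - 10,- 10, - 9 ,- 9,  -  8, - 3.21, - 8/3, - 8/7, 8/15,9/13,  3/4,1, 9/8, 1.61,2,  5 , 7, 7,8 ]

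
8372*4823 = 40378156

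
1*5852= 5852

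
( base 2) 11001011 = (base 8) 313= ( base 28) 77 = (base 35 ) 5S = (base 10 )203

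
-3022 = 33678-36700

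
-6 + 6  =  0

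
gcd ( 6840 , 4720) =40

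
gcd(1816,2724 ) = 908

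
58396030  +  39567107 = 97963137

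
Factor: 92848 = 2^4*7^1*829^1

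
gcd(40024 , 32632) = 8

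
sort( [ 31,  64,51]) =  [ 31, 51 , 64]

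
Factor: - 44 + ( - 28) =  - 2^3*3^2 = -72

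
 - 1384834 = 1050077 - 2434911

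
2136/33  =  712/11 = 64.73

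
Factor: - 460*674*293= - 2^3 *5^1*23^1*293^1 *337^1 = - 90841720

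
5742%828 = 774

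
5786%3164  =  2622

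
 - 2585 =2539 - 5124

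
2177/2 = 2177/2 = 1088.50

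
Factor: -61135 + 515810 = 5^2* 13^1 * 1399^1 = 454675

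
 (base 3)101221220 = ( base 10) 7989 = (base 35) 6i9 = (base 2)1111100110101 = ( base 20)jj9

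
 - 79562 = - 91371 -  - 11809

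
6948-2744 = 4204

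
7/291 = 7/291 = 0.02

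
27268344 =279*97736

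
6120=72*85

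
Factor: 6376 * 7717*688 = 2^7*43^1* 797^1*7717^1 = 33852071296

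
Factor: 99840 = 2^9*3^1 * 5^1*13^1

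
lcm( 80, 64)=320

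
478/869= 478/869 = 0.55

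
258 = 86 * 3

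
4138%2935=1203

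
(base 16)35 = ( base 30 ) 1n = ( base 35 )1i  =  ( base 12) 45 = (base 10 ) 53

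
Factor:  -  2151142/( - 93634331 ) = 307306/13376333 = 2^1*19^1 * 1171^( - 1)* 8087^1  *  11423^(  -  1 ) 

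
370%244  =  126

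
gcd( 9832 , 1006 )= 2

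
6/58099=6/58099 = 0.00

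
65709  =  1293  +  64416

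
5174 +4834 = 10008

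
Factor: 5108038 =2^1*13^1 *223^1*881^1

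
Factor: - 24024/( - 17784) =77/57= 3^ ( - 1)*7^1*11^1*19^( - 1 ) 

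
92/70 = 46/35 = 1.31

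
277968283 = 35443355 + 242524928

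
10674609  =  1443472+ 9231137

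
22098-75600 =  - 53502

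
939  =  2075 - 1136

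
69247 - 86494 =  - 17247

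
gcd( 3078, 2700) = 54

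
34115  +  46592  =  80707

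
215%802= 215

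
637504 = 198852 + 438652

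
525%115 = 65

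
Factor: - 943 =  - 23^1*41^1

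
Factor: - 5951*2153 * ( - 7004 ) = 89738771012 = 2^2*11^1 * 17^1*103^1 * 541^1  *  2153^1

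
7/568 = 7/568 = 0.01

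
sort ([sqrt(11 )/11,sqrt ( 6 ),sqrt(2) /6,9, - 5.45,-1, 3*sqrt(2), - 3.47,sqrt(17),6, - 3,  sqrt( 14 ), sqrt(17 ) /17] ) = [ - 5.45,-3.47, - 3 , - 1, sqrt(2 ) /6, sqrt ( 17)/17,sqrt(11)/11, sqrt(6 ), sqrt( 14 ), sqrt (17 ),3*sqrt(2 ),6, 9 ]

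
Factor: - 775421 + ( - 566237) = -1341658 = - 2^1*199^1*3371^1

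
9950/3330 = 2 + 329/333 =2.99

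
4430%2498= 1932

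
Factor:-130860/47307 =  - 2^2*3^1 * 5^1* 13^(-1)*727^1*1213^ ( - 1) = - 43620/15769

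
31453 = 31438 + 15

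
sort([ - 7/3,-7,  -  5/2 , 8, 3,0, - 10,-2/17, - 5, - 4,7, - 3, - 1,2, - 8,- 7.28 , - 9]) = [  -  10 , - 9,-8, - 7.28,-7,-5,-4,  -  3, - 5/2, - 7/3,-1, - 2/17, 0 , 2, 3, 7, 8 ] 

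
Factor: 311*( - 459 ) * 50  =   - 2^1*3^3*5^2*17^1*311^1=- 7137450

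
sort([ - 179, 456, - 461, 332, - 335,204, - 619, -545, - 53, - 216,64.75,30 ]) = [ -619, - 545,- 461 , - 335, - 216, - 179,  -  53,30, 64.75, 204, 332, 456]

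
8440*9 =75960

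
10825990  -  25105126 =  - 14279136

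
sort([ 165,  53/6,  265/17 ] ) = [53/6,265/17,165] 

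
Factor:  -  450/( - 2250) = 5^(-1) = 1/5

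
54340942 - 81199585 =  - 26858643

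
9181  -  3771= 5410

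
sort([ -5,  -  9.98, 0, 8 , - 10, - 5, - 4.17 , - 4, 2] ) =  [ - 10, - 9.98, - 5, - 5, - 4.17, - 4, 0, 2, 8]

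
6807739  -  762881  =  6044858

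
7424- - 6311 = 13735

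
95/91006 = 95/91006 = 0.00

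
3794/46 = 82 + 11/23 = 82.48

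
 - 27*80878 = - 2183706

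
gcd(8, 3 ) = 1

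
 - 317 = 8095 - 8412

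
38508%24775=13733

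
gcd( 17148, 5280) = 12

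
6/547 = 6/547 = 0.01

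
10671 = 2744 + 7927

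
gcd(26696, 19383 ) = 71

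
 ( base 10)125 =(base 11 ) 104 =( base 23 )5A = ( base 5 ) 1000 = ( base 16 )7D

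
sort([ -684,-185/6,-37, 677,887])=[ - 684,-37, - 185/6,677, 887 ] 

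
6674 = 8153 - 1479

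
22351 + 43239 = 65590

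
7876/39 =201 + 37/39  =  201.95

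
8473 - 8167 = 306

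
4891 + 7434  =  12325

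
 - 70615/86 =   -  70615/86 = - 821.10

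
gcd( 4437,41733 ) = 9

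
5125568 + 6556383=11681951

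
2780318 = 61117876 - 58337558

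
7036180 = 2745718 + 4290462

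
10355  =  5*2071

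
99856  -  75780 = 24076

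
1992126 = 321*6206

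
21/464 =21/464= 0.05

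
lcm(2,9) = 18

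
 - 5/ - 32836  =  5/32836 = 0.00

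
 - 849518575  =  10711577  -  860230152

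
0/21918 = 0 = 0.00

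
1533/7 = 219 = 219.00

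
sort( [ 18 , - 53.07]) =[ - 53.07, 18 ] 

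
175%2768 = 175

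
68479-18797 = 49682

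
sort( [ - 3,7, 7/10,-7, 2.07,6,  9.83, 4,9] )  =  [ - 7, - 3 , 7/10,2.07 , 4, 6,7, 9 , 9.83] 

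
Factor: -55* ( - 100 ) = 2^2*5^3*11^1 = 5500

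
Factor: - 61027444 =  - 2^2*2357^1*6473^1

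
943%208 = 111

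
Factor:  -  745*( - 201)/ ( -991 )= - 3^1*5^1*67^1*149^1 * 991^( - 1) = -149745/991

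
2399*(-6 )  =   - 14394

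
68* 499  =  33932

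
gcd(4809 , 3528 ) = 21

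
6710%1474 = 814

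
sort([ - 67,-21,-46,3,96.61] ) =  [-67, - 46 , - 21, 3, 96.61] 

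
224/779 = 224/779 = 0.29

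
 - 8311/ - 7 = 8311/7 = 1187.29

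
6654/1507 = 4 +626/1507= 4.42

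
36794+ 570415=607209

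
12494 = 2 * 6247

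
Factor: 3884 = 2^2*971^1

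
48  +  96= 144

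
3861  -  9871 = -6010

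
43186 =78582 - 35396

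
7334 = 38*193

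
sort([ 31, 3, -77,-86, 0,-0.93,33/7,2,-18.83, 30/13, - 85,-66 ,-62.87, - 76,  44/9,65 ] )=[-86, - 85,-77,-76,-66, - 62.87, - 18.83, - 0.93 , 0, 2, 30/13, 3, 33/7,44/9,  31,  65 ] 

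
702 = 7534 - 6832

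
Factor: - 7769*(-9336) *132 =2^5*3^2*11^1 * 17^1*389^1*457^1= 9574142688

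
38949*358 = 13943742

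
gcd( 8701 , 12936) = 77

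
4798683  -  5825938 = -1027255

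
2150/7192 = 1075/3596 =0.30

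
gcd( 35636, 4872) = 4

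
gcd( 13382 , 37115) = 1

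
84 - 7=77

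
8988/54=1498/9 =166.44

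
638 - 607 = 31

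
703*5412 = 3804636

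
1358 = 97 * 14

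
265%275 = 265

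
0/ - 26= 0/1= - 0.00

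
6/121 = 6/121=   0.05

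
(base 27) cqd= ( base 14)363d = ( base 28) c1r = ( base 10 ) 9463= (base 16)24f7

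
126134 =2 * 63067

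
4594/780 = 2297/390 = 5.89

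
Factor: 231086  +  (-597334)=- 2^3*17^1*2693^1 = -  366248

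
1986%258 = 180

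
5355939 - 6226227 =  - 870288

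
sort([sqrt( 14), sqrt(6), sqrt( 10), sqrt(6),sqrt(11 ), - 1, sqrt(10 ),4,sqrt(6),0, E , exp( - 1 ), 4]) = [ - 1, 0, exp( - 1), sqrt(6) , sqrt(6), sqrt ( 6), E, sqrt(10 ), sqrt(10),sqrt(11 ), sqrt(14), 4 , 4]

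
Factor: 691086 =2^1*3^1*11^1*37^1*283^1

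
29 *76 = 2204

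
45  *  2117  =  95265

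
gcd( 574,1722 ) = 574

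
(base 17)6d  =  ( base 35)3a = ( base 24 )4j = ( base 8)163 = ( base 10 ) 115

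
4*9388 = 37552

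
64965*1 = 64965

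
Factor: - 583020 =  - 2^2 * 3^2*5^1*41^1*79^1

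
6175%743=231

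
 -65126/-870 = 32563/435=74.86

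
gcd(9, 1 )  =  1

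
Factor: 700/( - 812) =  - 25/29= - 5^2*29^(-1)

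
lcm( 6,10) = 30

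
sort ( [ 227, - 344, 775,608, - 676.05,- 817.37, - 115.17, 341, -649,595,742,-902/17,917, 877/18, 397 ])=[ - 817.37,- 676.05,  -  649, - 344, - 115.17,  -  902/17,877/18, 227, 341,397, 595,608,  742,775 , 917] 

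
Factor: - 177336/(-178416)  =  2^(-1 ) * 7^(-1 )*59^( - 1)*821^1 = 821/826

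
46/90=23/45 = 0.51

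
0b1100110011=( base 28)117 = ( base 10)819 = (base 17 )2e3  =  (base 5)11234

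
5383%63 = 28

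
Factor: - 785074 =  - 2^1 * 173^1*2269^1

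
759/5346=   23/162 = 0.14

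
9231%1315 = 26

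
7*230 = 1610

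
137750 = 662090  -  524340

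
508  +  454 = 962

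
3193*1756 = 5606908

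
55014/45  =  1222 + 8/15 = 1222.53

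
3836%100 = 36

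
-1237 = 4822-6059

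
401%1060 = 401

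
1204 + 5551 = 6755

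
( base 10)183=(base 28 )6F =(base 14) D1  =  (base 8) 267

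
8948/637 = 8948/637 = 14.05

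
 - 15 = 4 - 19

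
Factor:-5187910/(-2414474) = 5^1*7^1*13^1 *5701^1*1207237^(  -  1) = 2593955/1207237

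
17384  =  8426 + 8958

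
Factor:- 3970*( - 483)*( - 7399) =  - 14187656490= - 2^1*3^1*5^1 * 7^3*23^1*151^1*397^1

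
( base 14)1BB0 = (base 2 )1001110111110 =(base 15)176E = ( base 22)A9G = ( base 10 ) 5054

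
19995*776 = 15516120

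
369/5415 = 123/1805 = 0.07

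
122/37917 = 122/37917 = 0.00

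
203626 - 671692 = -468066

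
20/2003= 20/2003= 0.01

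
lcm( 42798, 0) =0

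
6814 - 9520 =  - 2706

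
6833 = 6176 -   -  657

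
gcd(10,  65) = 5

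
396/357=132/119 = 1.11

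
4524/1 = 4524 = 4524.00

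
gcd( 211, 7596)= 211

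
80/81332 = 20/20333 = 0.00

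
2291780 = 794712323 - 792420543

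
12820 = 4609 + 8211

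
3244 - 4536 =-1292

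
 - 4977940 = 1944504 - 6922444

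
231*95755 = 22119405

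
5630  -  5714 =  - 84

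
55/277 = 55/277=   0.20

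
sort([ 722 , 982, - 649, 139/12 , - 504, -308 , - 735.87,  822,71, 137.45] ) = [-735.87, - 649 , - 504, - 308, 139/12,71, 137.45,  722 , 822,982] 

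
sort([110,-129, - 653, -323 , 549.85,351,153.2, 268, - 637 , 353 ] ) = [  -  653, - 637,-323, - 129,110, 153.2,268,351, 353, 549.85 ]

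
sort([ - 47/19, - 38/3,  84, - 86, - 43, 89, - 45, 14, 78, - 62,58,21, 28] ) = [ - 86,-62, - 45,  -  43, -38/3, - 47/19, 14, 21,  28, 58 , 78, 84, 89]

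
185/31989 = 185/31989 = 0.01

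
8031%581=478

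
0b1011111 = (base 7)164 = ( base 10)95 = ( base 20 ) 4F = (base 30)35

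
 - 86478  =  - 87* 994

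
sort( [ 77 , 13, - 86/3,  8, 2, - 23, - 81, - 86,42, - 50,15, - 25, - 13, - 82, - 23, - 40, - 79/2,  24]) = [  -  86, - 82, - 81, - 50, - 40, - 79/2, - 86/3, - 25, - 23, - 23, - 13,  2, 8, 13,15  ,  24, 42, 77]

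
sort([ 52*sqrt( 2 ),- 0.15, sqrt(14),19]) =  [  -  0.15, sqrt( 14 ),19, 52*sqrt( 2)]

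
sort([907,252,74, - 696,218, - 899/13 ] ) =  [ - 696, - 899/13, 74,  218,  252, 907 ] 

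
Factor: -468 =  - 2^2*3^2 * 13^1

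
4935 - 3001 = 1934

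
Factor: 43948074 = 2^1*3^1*709^1*10331^1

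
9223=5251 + 3972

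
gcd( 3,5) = 1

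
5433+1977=7410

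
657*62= 40734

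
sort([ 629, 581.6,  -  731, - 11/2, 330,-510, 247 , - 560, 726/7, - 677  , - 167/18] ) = [-731, - 677, - 560, - 510, - 167/18, - 11/2 , 726/7, 247,330, 581.6,629] 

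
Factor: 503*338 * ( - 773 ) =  - 2^1 * 13^2*503^1*773^1 = - 131420822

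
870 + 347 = 1217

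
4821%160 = 21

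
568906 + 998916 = 1567822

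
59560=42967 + 16593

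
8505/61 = 139 + 26/61=139.43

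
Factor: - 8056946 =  - 2^1*17^1*23^1*10303^1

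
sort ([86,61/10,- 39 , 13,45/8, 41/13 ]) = [ - 39,41/13,45/8, 61/10 , 13,86]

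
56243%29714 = 26529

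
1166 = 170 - -996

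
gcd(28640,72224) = 32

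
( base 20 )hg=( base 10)356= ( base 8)544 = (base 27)D5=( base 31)bf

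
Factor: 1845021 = 3^1*293^1* 2099^1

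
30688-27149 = 3539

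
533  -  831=-298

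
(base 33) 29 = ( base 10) 75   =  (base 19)3I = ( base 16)4b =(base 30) 2f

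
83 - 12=71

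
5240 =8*655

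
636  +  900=1536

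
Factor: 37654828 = 2^2 * 9413707^1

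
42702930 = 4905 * 8706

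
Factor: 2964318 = 2^1*3^1*7^1*163^1*433^1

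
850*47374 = 40267900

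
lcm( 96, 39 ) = 1248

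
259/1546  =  259/1546  =  0.17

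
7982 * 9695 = 77385490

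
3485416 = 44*79214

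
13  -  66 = -53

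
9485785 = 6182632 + 3303153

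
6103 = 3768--2335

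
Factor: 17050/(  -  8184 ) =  - 2^ ( - 2 )*3^( - 1) * 5^2  =  - 25/12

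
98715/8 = 12339  +  3/8 = 12339.38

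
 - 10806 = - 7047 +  - 3759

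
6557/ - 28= - 6557/28 = - 234.18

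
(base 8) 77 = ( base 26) 2b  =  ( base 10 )63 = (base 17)3c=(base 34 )1t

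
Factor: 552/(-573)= -184/191  =  - 2^3*23^1 *191^( - 1 )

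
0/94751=0 =0.00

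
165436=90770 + 74666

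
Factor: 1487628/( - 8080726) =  - 743814/4040363 = - 2^1*3^2*31^2*37^( - 1 )*43^1*109199^ ( - 1) 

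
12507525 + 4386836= 16894361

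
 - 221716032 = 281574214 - 503290246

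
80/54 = 40/27 = 1.48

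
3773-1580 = 2193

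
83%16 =3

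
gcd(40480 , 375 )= 5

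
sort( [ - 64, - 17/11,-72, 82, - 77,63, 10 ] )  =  [ - 77, - 72, - 64,-17/11,10,63, 82 ]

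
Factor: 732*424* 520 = 2^8*3^1*5^1*13^1*53^1*61^1 = 161391360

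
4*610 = 2440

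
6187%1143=472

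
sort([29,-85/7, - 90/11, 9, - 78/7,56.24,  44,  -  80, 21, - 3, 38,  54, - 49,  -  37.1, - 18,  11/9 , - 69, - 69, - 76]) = [ - 80, - 76  , - 69,  -  69, - 49, - 37.1, - 18, - 85/7, - 78/7, - 90/11, - 3, 11/9,9,21, 29, 38  ,  44,54,56.24 ]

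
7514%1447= 279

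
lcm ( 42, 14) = 42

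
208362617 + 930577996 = 1138940613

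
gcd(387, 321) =3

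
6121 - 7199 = -1078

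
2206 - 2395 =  - 189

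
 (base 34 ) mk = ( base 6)3320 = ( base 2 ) 1100000000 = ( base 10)768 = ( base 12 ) 540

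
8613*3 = 25839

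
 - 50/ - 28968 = 25/14484 = 0.00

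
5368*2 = 10736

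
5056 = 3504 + 1552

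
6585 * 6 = 39510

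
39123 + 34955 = 74078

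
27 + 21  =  48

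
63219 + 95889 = 159108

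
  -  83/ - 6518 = 83/6518 = 0.01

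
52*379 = 19708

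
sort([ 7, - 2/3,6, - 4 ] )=[ - 4,  -  2/3, 6,  7] 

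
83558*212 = 17714296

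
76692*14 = 1073688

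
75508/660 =18877/165 = 114.41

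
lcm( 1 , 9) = 9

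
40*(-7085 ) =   -  283400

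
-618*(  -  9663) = 5971734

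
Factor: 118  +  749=867 = 3^1*17^2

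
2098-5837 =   -  3739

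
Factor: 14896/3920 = 5^( - 1)*19^1 = 19/5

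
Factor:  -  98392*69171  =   - 6805873032= - 2^3*3^1*7^2*251^1*23057^1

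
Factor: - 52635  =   - 3^1 *5^1 * 11^2 *29^1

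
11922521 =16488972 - 4566451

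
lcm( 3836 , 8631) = 34524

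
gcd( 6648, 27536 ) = 8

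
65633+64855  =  130488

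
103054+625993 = 729047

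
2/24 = 1/12 = 0.08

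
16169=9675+6494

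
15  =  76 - 61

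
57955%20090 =17775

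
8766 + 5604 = 14370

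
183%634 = 183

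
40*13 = 520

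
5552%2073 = 1406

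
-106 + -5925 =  - 6031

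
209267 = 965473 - 756206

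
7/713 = 7/713 = 0.01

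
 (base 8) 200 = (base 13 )9B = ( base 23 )5D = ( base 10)128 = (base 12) a8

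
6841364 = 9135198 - 2293834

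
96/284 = 24/71 = 0.34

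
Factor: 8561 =7^1*1223^1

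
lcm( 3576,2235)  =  17880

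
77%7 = 0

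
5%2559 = 5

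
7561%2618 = 2325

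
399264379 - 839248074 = -439983695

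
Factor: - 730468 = - 2^2*182617^1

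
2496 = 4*624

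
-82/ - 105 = 82/105 = 0.78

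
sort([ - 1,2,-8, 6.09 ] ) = [-8, - 1,2,6.09]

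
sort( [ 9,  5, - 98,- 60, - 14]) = [- 98, - 60, - 14 , 5,9] 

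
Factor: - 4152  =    -  2^3* 3^1*173^1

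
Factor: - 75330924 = -2^2*3^1 * 79^1 * 229^1*  347^1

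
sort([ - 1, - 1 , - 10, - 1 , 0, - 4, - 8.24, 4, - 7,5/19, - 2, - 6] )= [ - 10, - 8.24  ,-7, - 6, - 4, - 2, -1, - 1, - 1  ,  0,5/19,4]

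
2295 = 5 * 459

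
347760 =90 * 3864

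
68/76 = 17/19 = 0.89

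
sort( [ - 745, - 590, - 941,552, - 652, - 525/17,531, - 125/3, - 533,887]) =[ - 941, - 745 ,-652, - 590,  -  533, -125/3,  -  525/17,531,  552,887 ] 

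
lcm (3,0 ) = 0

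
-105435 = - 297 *355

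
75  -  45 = 30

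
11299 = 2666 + 8633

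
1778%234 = 140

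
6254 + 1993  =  8247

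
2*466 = 932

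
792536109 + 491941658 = 1284477767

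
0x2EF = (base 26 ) 12n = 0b1011101111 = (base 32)NF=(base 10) 751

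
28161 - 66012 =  - 37851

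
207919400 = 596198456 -388279056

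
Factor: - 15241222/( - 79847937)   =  2^1*3^( - 4) * 13^(-2) * 19^( - 1)*97^1 * 251^1 * 307^(-1)*313^1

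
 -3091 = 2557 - 5648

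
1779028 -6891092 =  - 5112064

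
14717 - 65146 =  - 50429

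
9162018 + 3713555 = 12875573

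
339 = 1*339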